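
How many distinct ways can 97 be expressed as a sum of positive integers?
133230930

p(n) counts ways to write n as a sum of positive integers (order ignored).
Euler's pentagonal recurrence: p(k) = p(k-1) + p(k-2) - p(k-5) - p(k-7) + p(k-12) + p(k-15) - ... (offsets j(3j∓1)/2, signs ++--, p(0)=1, p(<0)=0).
DP table for k = 0..96: p(0)=1, p(1)=1, p(2)=2, p(3)=3, p(4)=5, p(5)=7, p(6)=11, p(7)=15, p(8)=22, p(9)=30, p(10)=42, p(11)=56, p(12)=77, p(13)=101, p(14)=135, p(15)=176, p(16)=231, p(17)=297, p(18)=385, p(19)=490, p(20)=627, p(21)=792, p(22)=1002, p(23)=1255, p(24)=1575, p(25)=1958, p(26)=2436, p(27)=3010, p(28)=3718, p(29)=4565, p(30)=5604, p(31)=6842, p(32)=8349, p(33)=10143, p(34)=12310, p(35)=14883, p(36)=17977, p(37)=21637, p(38)=26015, p(39)=31185, p(40)=37338, p(41)=44583, p(42)=53174, p(43)=63261, p(44)=75175, p(45)=89134, p(46)=105558, p(47)=124754, p(48)=147273, p(49)=173525, p(50)=204226, p(51)=239943, p(52)=281589, p(53)=329931, p(54)=386155, p(55)=451276, p(56)=526823, p(57)=614154, p(58)=715220, p(59)=831820, p(60)=966467, p(61)=1121505, p(62)=1300156, p(63)=1505499, p(64)=1741630, p(65)=2012558, p(66)=2323520, p(67)=2679689, p(68)=3087735, p(69)=3554345, p(70)=4087968, p(71)=4697205, p(72)=5392783, p(73)=6185689, p(74)=7089500, p(75)=8118264, p(76)=9289091, p(77)=10619863, p(78)=12132164, p(79)=13848650, p(80)=15796476, p(81)=18004327, p(82)=20506255, p(83)=23338469, p(84)=26543660, p(85)=30167357, p(86)=34262962, p(87)=38887673, p(88)=44108109, p(89)=49995925, p(90)=56634173, p(91)=64112359, p(92)=72533807, p(93)=82010177, p(94)=92669720, p(95)=104651419, p(96)=118114304.
Final step: p(97) = p(96) + p(95) - p(92) - p(90) + p(85) + p(82) - p(75) - p(71) + p(62) + p(57) - p(46) - p(40) + p(27) + p(20) - p(5)
= 118114304 + 104651419 - 72533807 - 56634173 + 30167357 + 20506255 - 8118264 - 4697205 + 1300156 + 614154 - 105558 - 37338 + 3010 + 627 - 7
= 133230930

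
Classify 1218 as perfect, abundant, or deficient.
abundant

Proper divisors of 1218: sum = 1 + 2 + 3 + 6 + 7 + 14 + 21 + 29 + 42 + 58 + 87 + 174 + 203 + 406 + 609 = 1662
Since 1662 > 1218, 1218 is abundant.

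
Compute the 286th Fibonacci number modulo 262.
87

Matrix identity: Q^n = [[F_(n+1), F_n], [F_n, F_(n-1)]] with Q = [[1,1],[1,0]].
n = 286 = 100011110₂. Square-and-multiply, entries mod 262:
Q^1 = [[1,1],[1,0]]
Q^2 = (Q^1)² = [[2,1],[1,1]]
Q^4 = (Q^2)² = [[5,3],[3,2]]
Q^8 = (Q^4)² = [[34,21],[21,13]]
Q^17 = (Q^8)²·Q = [[226,25],[25,201]]
Q^35 = (Q^17)²·Q = [[20,87],[87,195]]
Q^71 = (Q^35)²·Q = [[212,109],[109,103]]
Q^143 = (Q^71)²·Q = [[246,233],[233,13]]
Q^286 = (Q^143)² = [[49,87],[87,224]]
F_286 mod 262 = Q^286[0][1] = 87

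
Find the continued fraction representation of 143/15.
[9; 1, 1, 7]

Euclidean algorithm steps:
143 = 9 × 15 + 8
15 = 1 × 8 + 7
8 = 1 × 7 + 1
7 = 7 × 1 + 0
Continued fraction: [9; 1, 1, 7]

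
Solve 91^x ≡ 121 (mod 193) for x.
54

Baby-step giant-step with step n = ⌈√193⌉ = 14.
Baby steps 91^j mod 193 (j:value) for j=0..13: 0:1, 1:91, 2:175, 3:99, 4:131, 5:148, 6:151, 7:38, 8:177, 9:88, 10:95, 11:153, 12:27, 13:141.
Giant-step multiplier: 91^(-14) ≡ 91^(192-14) = 91^178 ≡ 110 (mod 193).
Giant steps γ_i = 121·110^i mod 193: γ_0=121, γ_1=186, γ_2=2, γ_3=27 (in table at j=12).
x = i·n + j = 3·14 + 12 = 54.
Check: 91^54 ≡ 121 (mod 193).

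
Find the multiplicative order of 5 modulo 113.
112

113 is prime, so ord(5) divides φ(113) = 112.
Divisors of 112: 1, 2, 4, 7, 8, 14, 16, 28, 56, 112.
Repeated squaring: 5^1 ≡ 5, 5^2 ≡ 25, 5^4 ≡ 60, 5^8 ≡ 97, 5^16 ≡ 30, 5^32 ≡ 109, 5^64 ≡ 16 (mod 113).
Test 5^d mod 113 for each divisor d in increasing order:
5^1 ≡ 5
5^2 ≡ 25
5^4 ≡ 60
5^7 = 5^4·5^2·5^1 ≡ 42
5^8 ≡ 97
5^14 = 5^8·5^4·5^2 ≡ 69
5^16 ≡ 30
5^28 = 5^16·5^8·5^4 ≡ 15
5^56 = 5^32·5^16·5^8 ≡ 112
5^112 = 5^64·5^32·5^16 ≡ 1  ← first divisor giving 1
The order is 112.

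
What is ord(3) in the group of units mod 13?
3

13 is prime, so ord(3) divides φ(13) = 12.
Divisors of 12: 1, 2, 3, 4, 6, 12.
Repeated squaring: 3^1 ≡ 3, 3^2 ≡ 9, 3^4 ≡ 3, 3^8 ≡ 9 (mod 13).
Test 3^d mod 13 for each divisor d in increasing order:
3^1 ≡ 3
3^2 ≡ 9
3^3 = 3^2·3^1 ≡ 1  ← first divisor giving 1
The order is 3.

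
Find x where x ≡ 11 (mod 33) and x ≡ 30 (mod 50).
1430

Using Chinese Remainder Theorem:
M = 33 × 50 = 1650
M1 = 50, M2 = 33
y1 = 50^(-1) mod 33 = 2
y2 = 33^(-1) mod 50 = 47
x = (11×50×2 + 30×33×47) mod 1650 = 1430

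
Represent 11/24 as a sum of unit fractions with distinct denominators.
1/3 + 1/8

Greedy algorithm:
11/24: ceiling(24/11) = 3, use 1/3
1/8: ceiling(8/1) = 8, use 1/8
Result: 11/24 = 1/3 + 1/8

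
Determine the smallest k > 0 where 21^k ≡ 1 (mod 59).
29

59 is prime, so ord(21) divides φ(59) = 58.
Divisors of 58: 1, 2, 29, 58.
Repeated squaring: 21^1 ≡ 21, 21^2 ≡ 28, 21^4 ≡ 17, 21^8 ≡ 53, 21^16 ≡ 36, 21^32 ≡ 57 (mod 59).
Test 21^d mod 59 for each divisor d in increasing order:
21^1 ≡ 21
21^2 ≡ 28
21^29 = 21^16·21^8·21^4·21^1 ≡ 1  ← first divisor giving 1
The order is 29.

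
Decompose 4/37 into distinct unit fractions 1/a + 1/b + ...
1/10 + 1/124 + 1/22940

Greedy algorithm:
4/37: ceiling(37/4) = 10, use 1/10
3/370: ceiling(370/3) = 124, use 1/124
1/22940: ceiling(22940/1) = 22940, use 1/22940
Result: 4/37 = 1/10 + 1/124 + 1/22940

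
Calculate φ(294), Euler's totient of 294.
84

294 = 2 × 3 × 7^2
φ(n) = n × ∏(1 - 1/p) for each prime p dividing n
φ(294) = 294 × (1 - 1/2) × (1 - 1/3) × (1 - 1/7) = 84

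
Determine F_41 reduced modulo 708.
181

Matrix identity: Q^n = [[F_(n+1), F_n], [F_n, F_(n-1)]] with Q = [[1,1],[1,0]].
n = 41 = 101001₂. Square-and-multiply, entries mod 708:
Q^1 = [[1,1],[1,0]]
Q^2 = (Q^1)² = [[2,1],[1,1]]
Q^5 = (Q^2)²·Q = [[8,5],[5,3]]
Q^10 = (Q^5)² = [[89,55],[55,34]]
Q^20 = (Q^10)² = [[326,393],[393,641]]
Q^41 = (Q^20)²·Q = [[16,181],[181,543]]
F_41 mod 708 = Q^41[0][1] = 181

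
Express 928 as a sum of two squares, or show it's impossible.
12² + 28² (a=12, b=28)

Factorization: 928 = 2^5 × 29
By Fermat: n is sum of two squares iff every prime p ≡ 3 (mod 4) appears to even power.
All primes ≡ 3 (mod 4) appear to even power.
Search a = 0, 1, 2, … for 928 - a² a perfect square: first hit at a = 12: 928 - 144 = 784 = 28².
928 = 12² + 28² = 144 + 784 ✓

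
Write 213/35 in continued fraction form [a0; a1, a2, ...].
[6; 11, 1, 2]

Euclidean algorithm steps:
213 = 6 × 35 + 3
35 = 11 × 3 + 2
3 = 1 × 2 + 1
2 = 2 × 1 + 0
Continued fraction: [6; 11, 1, 2]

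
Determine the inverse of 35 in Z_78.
29

gcd(35, 78) = 1, so the inverse exists.
Extended Euclidean algorithm on (78, 35):
78 = 2 × 35 + 8  ⟹  8 = (1)·78 + (-2)·35
35 = 4 × 8 + 3  ⟹  3 = (-4)·78 + (9)·35
8 = 2 × 3 + 2  ⟹  2 = (9)·78 + (-20)·35
3 = 1 × 2 + 1  ⟹  1 = (-13)·78 + (29)·35
So (29)·35 ≡ 1 (mod 78), i.e. 35^(-1) ≡ 29 (mod 78).
Check: 35 × 29 = 1015 ≡ 1 (mod 78)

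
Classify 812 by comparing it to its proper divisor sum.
abundant

Proper divisors of 812: sum = 1 + 2 + 4 + 7 + 14 + 28 + 29 + 58 + 116 + 203 + 406 = 868
Since 868 > 812, 812 is abundant.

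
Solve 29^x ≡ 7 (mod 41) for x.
17

Baby-step giant-step with step n = ⌈√41⌉ = 7.
Baby steps 29^j mod 41 (j:value) for j=0..6: 0:1, 1:29, 2:21, 3:35, 4:31, 5:38, 6:36.
Giant-step multiplier: 29^(-7) ≡ 29^(40-7) = 29^33 ≡ 13 (mod 41).
Giant steps γ_i = 7·13^i mod 41: γ_0=7, γ_1=9, γ_2=35 (in table at j=3).
x = i·n + j = 2·7 + 3 = 17.
Check: 29^17 ≡ 7 (mod 41).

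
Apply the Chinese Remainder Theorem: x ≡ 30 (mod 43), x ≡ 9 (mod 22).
933

Using Chinese Remainder Theorem:
M = 43 × 22 = 946
M1 = 22, M2 = 43
y1 = 22^(-1) mod 43 = 2
y2 = 43^(-1) mod 22 = 21
x = (30×22×2 + 9×43×21) mod 946 = 933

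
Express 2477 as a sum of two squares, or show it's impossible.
19² + 46² (a=19, b=46)

Factorization: 2477 = 2477
By Fermat: n is sum of two squares iff every prime p ≡ 3 (mod 4) appears to even power.
All primes ≡ 3 (mod 4) appear to even power.
Search a = 0, 1, 2, … for 2477 - a² a perfect square: first hit at a = 19: 2477 - 361 = 2116 = 46².
2477 = 19² + 46² = 361 + 2116 ✓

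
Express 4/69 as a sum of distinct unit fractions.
1/18 + 1/414

Greedy algorithm:
4/69: ceiling(69/4) = 18, use 1/18
1/414: ceiling(414/1) = 414, use 1/414
Result: 4/69 = 1/18 + 1/414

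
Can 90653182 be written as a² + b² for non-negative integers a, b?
Not possible

Factorization: 90653182 = 2 × 37 × 107^3
By Fermat: n is sum of two squares iff every prime p ≡ 3 (mod 4) appears to even power.
Prime(s) ≡ 3 (mod 4) with odd exponent: [(107, 3)]
Therefore 90653182 cannot be expressed as a² + b².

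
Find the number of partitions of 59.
831820

p(n) counts ways to write n as a sum of positive integers (order ignored).
Euler's pentagonal recurrence: p(k) = p(k-1) + p(k-2) - p(k-5) - p(k-7) + p(k-12) + p(k-15) - ... (offsets j(3j∓1)/2, signs ++--, p(0)=1, p(<0)=0).
DP table for k = 0..58: p(0)=1, p(1)=1, p(2)=2, p(3)=3, p(4)=5, p(5)=7, p(6)=11, p(7)=15, p(8)=22, p(9)=30, p(10)=42, p(11)=56, p(12)=77, p(13)=101, p(14)=135, p(15)=176, p(16)=231, p(17)=297, p(18)=385, p(19)=490, p(20)=627, p(21)=792, p(22)=1002, p(23)=1255, p(24)=1575, p(25)=1958, p(26)=2436, p(27)=3010, p(28)=3718, p(29)=4565, p(30)=5604, p(31)=6842, p(32)=8349, p(33)=10143, p(34)=12310, p(35)=14883, p(36)=17977, p(37)=21637, p(38)=26015, p(39)=31185, p(40)=37338, p(41)=44583, p(42)=53174, p(43)=63261, p(44)=75175, p(45)=89134, p(46)=105558, p(47)=124754, p(48)=147273, p(49)=173525, p(50)=204226, p(51)=239943, p(52)=281589, p(53)=329931, p(54)=386155, p(55)=451276, p(56)=526823, p(57)=614154, p(58)=715220.
Final step: p(59) = p(58) + p(57) - p(54) - p(52) + p(47) + p(44) - p(37) - p(33) + p(24) + p(19) - p(8) - p(2)
= 715220 + 614154 - 386155 - 281589 + 124754 + 75175 - 21637 - 10143 + 1575 + 490 - 22 - 2
= 831820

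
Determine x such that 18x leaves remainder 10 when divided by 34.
x ≡ 10 (mod 17)

gcd(18, 34) = 2, which divides 10, so solutions exist.
Divide through by 2: 9x ≡ 5 (mod 17).
Find 9^(-1) mod 17 by the extended Euclidean algorithm:
17 = 1 × 9 + 8  ⟹  8 = (1)·17 + (-1)·9
9 = 1 × 8 + 1  ⟹  1 = (-1)·17 + (2)·9
So (2)·9 ≡ 1 (mod 17), i.e. 9^(-1) ≡ 2 (mod 17).
x ≡ 2 × 5 = 10 ≡ 10 (mod 17).
Check: 18 × 10 = 180 ≡ 10 (mod 34).
x ≡ 10 (mod 17), giving 2 solutions mod 34.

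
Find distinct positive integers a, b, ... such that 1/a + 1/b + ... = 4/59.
1/15 + 1/885

Greedy algorithm:
4/59: ceiling(59/4) = 15, use 1/15
1/885: ceiling(885/1) = 885, use 1/885
Result: 4/59 = 1/15 + 1/885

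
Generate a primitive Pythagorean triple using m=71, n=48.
(2737, 6816, 7345)

Euclid's formula: a = m² - n², b = 2mn, c = m² + n²
m = 71, n = 48
a = 71² - 48² = 5041 - 2304 = 2737
b = 2 × 71 × 48 = 6816
c = 71² + 48² = 5041 + 2304 = 7345
Verification: 2737² + 6816² = 7491169 + 46457856 = 53949025 = 7345² ✓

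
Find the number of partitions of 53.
329931

p(n) counts ways to write n as a sum of positive integers (order ignored).
Euler's pentagonal recurrence: p(k) = p(k-1) + p(k-2) - p(k-5) - p(k-7) + p(k-12) + p(k-15) - ... (offsets j(3j∓1)/2, signs ++--, p(0)=1, p(<0)=0).
DP table for k = 0..52: p(0)=1, p(1)=1, p(2)=2, p(3)=3, p(4)=5, p(5)=7, p(6)=11, p(7)=15, p(8)=22, p(9)=30, p(10)=42, p(11)=56, p(12)=77, p(13)=101, p(14)=135, p(15)=176, p(16)=231, p(17)=297, p(18)=385, p(19)=490, p(20)=627, p(21)=792, p(22)=1002, p(23)=1255, p(24)=1575, p(25)=1958, p(26)=2436, p(27)=3010, p(28)=3718, p(29)=4565, p(30)=5604, p(31)=6842, p(32)=8349, p(33)=10143, p(34)=12310, p(35)=14883, p(36)=17977, p(37)=21637, p(38)=26015, p(39)=31185, p(40)=37338, p(41)=44583, p(42)=53174, p(43)=63261, p(44)=75175, p(45)=89134, p(46)=105558, p(47)=124754, p(48)=147273, p(49)=173525, p(50)=204226, p(51)=239943, p(52)=281589.
Final step: p(53) = p(52) + p(51) - p(48) - p(46) + p(41) + p(38) - p(31) - p(27) + p(18) + p(13) - p(2)
= 281589 + 239943 - 147273 - 105558 + 44583 + 26015 - 6842 - 3010 + 385 + 101 - 2
= 329931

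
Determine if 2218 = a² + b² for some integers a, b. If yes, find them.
3² + 47² (a=3, b=47)

Factorization: 2218 = 2 × 1109
By Fermat: n is sum of two squares iff every prime p ≡ 3 (mod 4) appears to even power.
All primes ≡ 3 (mod 4) appear to even power.
Search a = 0, 1, 2, … for 2218 - a² a perfect square: first hit at a = 3: 2218 - 9 = 2209 = 47².
2218 = 3² + 47² = 9 + 2209 ✓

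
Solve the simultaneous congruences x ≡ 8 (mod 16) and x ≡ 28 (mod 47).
216

Using Chinese Remainder Theorem:
M = 16 × 47 = 752
M1 = 47, M2 = 16
y1 = 47^(-1) mod 16 = 15
y2 = 16^(-1) mod 47 = 3
x = (8×47×15 + 28×16×3) mod 752 = 216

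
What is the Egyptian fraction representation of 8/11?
1/2 + 1/5 + 1/37 + 1/4070

Greedy algorithm:
8/11: ceiling(11/8) = 2, use 1/2
5/22: ceiling(22/5) = 5, use 1/5
3/110: ceiling(110/3) = 37, use 1/37
1/4070: ceiling(4070/1) = 4070, use 1/4070
Result: 8/11 = 1/2 + 1/5 + 1/37 + 1/4070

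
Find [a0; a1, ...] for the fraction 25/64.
[0; 2, 1, 1, 3, 1, 2]

Euclidean algorithm steps:
25 = 0 × 64 + 25
64 = 2 × 25 + 14
25 = 1 × 14 + 11
14 = 1 × 11 + 3
11 = 3 × 3 + 2
3 = 1 × 2 + 1
2 = 2 × 1 + 0
Continued fraction: [0; 2, 1, 1, 3, 1, 2]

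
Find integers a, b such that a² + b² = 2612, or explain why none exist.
26² + 44² (a=26, b=44)

Factorization: 2612 = 2^2 × 653
By Fermat: n is sum of two squares iff every prime p ≡ 3 (mod 4) appears to even power.
All primes ≡ 3 (mod 4) appear to even power.
Search a = 0, 1, 2, … for 2612 - a² a perfect square: first hit at a = 26: 2612 - 676 = 1936 = 44².
2612 = 26² + 44² = 676 + 1936 ✓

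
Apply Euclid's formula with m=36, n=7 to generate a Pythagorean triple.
(1247, 504, 1345)

Euclid's formula: a = m² - n², b = 2mn, c = m² + n²
m = 36, n = 7
a = 36² - 7² = 1296 - 49 = 1247
b = 2 × 36 × 7 = 504
c = 36² + 7² = 1296 + 49 = 1345
Verification: 1247² + 504² = 1555009 + 254016 = 1809025 = 1345² ✓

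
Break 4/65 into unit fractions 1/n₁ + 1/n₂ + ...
1/17 + 1/369 + 1/203873 + 1/83128196385

Greedy algorithm:
4/65: ceiling(65/4) = 17, use 1/17
3/1105: ceiling(1105/3) = 369, use 1/369
2/407745: ceiling(407745/2) = 203873, use 1/203873
1/83128196385: ceiling(83128196385/1) = 83128196385, use 1/83128196385
Result: 4/65 = 1/17 + 1/369 + 1/203873 + 1/83128196385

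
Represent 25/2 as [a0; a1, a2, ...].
[12; 2]

Euclidean algorithm steps:
25 = 12 × 2 + 1
2 = 2 × 1 + 0
Continued fraction: [12; 2]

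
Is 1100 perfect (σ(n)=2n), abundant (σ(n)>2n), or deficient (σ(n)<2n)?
abundant

Proper divisors of 1100: sum = 1 + 2 + 4 + 5 + 10 + 11 + 20 + 22 + ... + 110 + 220 + 275 + 550 (17 divisors) = 1504
Since 1504 > 1100, 1100 is abundant.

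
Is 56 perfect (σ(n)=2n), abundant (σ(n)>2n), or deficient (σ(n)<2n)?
abundant

Proper divisors of 56: sum = 1 + 2 + 4 + 7 + 8 + 14 + 28 = 64
Since 64 > 56, 56 is abundant.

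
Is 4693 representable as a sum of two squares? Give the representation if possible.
38² + 57² (a=38, b=57)

Factorization: 4693 = 13 × 19^2
By Fermat: n is sum of two squares iff every prime p ≡ 3 (mod 4) appears to even power.
All primes ≡ 3 (mod 4) appear to even power.
Search a = 0, 1, 2, … for 4693 - a² a perfect square: first hit at a = 38: 4693 - 1444 = 3249 = 57².
4693 = 38² + 57² = 1444 + 3249 ✓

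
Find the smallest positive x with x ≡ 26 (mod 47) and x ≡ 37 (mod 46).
543

Using Chinese Remainder Theorem:
M = 47 × 46 = 2162
M1 = 46, M2 = 47
y1 = 46^(-1) mod 47 = 46
y2 = 47^(-1) mod 46 = 1
x = (26×46×46 + 37×47×1) mod 2162 = 543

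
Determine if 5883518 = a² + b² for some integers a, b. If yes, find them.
Not possible

Factorization: 5883518 = 2 × 37 × 43^3
By Fermat: n is sum of two squares iff every prime p ≡ 3 (mod 4) appears to even power.
Prime(s) ≡ 3 (mod 4) with odd exponent: [(43, 3)]
Therefore 5883518 cannot be expressed as a² + b².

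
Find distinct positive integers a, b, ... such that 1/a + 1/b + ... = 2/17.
1/9 + 1/153

Greedy algorithm:
2/17: ceiling(17/2) = 9, use 1/9
1/153: ceiling(153/1) = 153, use 1/153
Result: 2/17 = 1/9 + 1/153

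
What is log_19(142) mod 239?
178

Baby-step giant-step with step n = ⌈√239⌉ = 16.
Baby steps 19^j mod 239 (j:value) for j=0..15: 0:1, 1:19, 2:122, 3:167, 4:66, 5:59, 6:165, 7:28, 8:54, 9:70, 10:135, 11:175, 12:218, 13:79, 14:67, 15:78.
Giant-step multiplier: 19^(-16) ≡ 19^(238-16) = 19^222 ≡ 5 (mod 239).
Giant steps γ_i = 142·5^i mod 239: γ_0=142, γ_1=232, γ_2=204, γ_3=64, γ_4=81, γ_5=166, γ_6=113, γ_7=87, γ_8=196, γ_9=24, γ_10=120, γ_11=122 (in table at j=2).
x = i·n + j = 11·16 + 2 = 178.
Check: 19^178 ≡ 142 (mod 239).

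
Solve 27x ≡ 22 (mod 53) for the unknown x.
x ≡ 44 (mod 53)

gcd(27, 53) = 1, which divides 22, so solutions exist.
Find 27^(-1) mod 53 by the extended Euclidean algorithm:
53 = 1 × 27 + 26  ⟹  26 = (1)·53 + (-1)·27
27 = 1 × 26 + 1  ⟹  1 = (-1)·53 + (2)·27
So (2)·27 ≡ 1 (mod 53), i.e. 27^(-1) ≡ 2 (mod 53).
x ≡ 2 × 22 = 44 ≡ 44 (mod 53).
Check: 27 × 44 = 1188 ≡ 22 (mod 53).
Unique solution: x ≡ 44 (mod 53)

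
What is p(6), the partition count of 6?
11

p(n) counts ways to write n as a sum of positive integers (order ignored).
Examples: 6; 5 + 1; 4 + 2; 4 + 1 + 1; 3 + 3; ... (11 total)
p(6) = 11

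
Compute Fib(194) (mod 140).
57

Matrix identity: Q^n = [[F_(n+1), F_n], [F_n, F_(n-1)]] with Q = [[1,1],[1,0]].
n = 194 = 11000010₂. Square-and-multiply, entries mod 140:
Q^1 = [[1,1],[1,0]]
Q^3 = (Q^1)²·Q = [[3,2],[2,1]]
Q^6 = (Q^3)² = [[13,8],[8,5]]
Q^12 = (Q^6)² = [[93,4],[4,89]]
Q^24 = (Q^12)² = [[125,28],[28,97]]
Q^48 = (Q^24)² = [[29,56],[56,113]]
Q^97 = (Q^48)²·Q = [[29,57],[57,112]]
Q^194 = (Q^97)² = [[30,57],[57,113]]
F_194 mod 140 = Q^194[0][1] = 57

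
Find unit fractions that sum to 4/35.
1/9 + 1/315

Greedy algorithm:
4/35: ceiling(35/4) = 9, use 1/9
1/315: ceiling(315/1) = 315, use 1/315
Result: 4/35 = 1/9 + 1/315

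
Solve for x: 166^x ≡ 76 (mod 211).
72

Baby-step giant-step with step n = ⌈√211⌉ = 15.
Baby steps 166^j mod 211 (j:value) for j=0..14: 0:1, 1:166, 2:126, 3:27, 4:51, 5:26, 6:96, 7:111, 8:69, 9:60, 10:43, 11:175, 12:143, 13:106, 14:83.
Giant-step multiplier: 166^(-15) ≡ 166^(210-15) = 166^195 ≡ 67 (mod 211).
Giant steps γ_i = 76·67^i mod 211: γ_0=76, γ_1=28, γ_2=188, γ_3=147, γ_4=143 (in table at j=12).
x = i·n + j = 4·15 + 12 = 72.
Check: 166^72 ≡ 76 (mod 211).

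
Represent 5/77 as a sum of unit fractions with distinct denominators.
1/16 + 1/411 + 1/506352

Greedy algorithm:
5/77: ceiling(77/5) = 16, use 1/16
3/1232: ceiling(1232/3) = 411, use 1/411
1/506352: ceiling(506352/1) = 506352, use 1/506352
Result: 5/77 = 1/16 + 1/411 + 1/506352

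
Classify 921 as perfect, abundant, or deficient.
deficient

Proper divisors of 921: sum = 1 + 3 + 307 = 311
Since 311 < 921, 921 is deficient.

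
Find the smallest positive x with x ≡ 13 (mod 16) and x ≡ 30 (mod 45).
525

Using Chinese Remainder Theorem:
M = 16 × 45 = 720
M1 = 45, M2 = 16
y1 = 45^(-1) mod 16 = 5
y2 = 16^(-1) mod 45 = 31
x = (13×45×5 + 30×16×31) mod 720 = 525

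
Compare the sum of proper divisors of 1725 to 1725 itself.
deficient

Proper divisors of 1725: sum = 1 + 3 + 5 + 15 + 23 + 25 + 69 + 75 + 115 + 345 + 575 = 1251
Since 1251 < 1725, 1725 is deficient.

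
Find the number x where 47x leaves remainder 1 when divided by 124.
95

gcd(47, 124) = 1, so the inverse exists.
Extended Euclidean algorithm on (124, 47):
124 = 2 × 47 + 30  ⟹  30 = (1)·124 + (-2)·47
47 = 1 × 30 + 17  ⟹  17 = (-1)·124 + (3)·47
30 = 1 × 17 + 13  ⟹  13 = (2)·124 + (-5)·47
17 = 1 × 13 + 4  ⟹  4 = (-3)·124 + (8)·47
13 = 3 × 4 + 1  ⟹  1 = (11)·124 + (-29)·47
So (-29)·47 ≡ 1 (mod 124), i.e. 47^(-1) ≡ -29 ≡ 95 (mod 124).
Check: 47 × 95 = 4465 ≡ 1 (mod 124)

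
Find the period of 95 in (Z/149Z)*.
37

149 is prime, so ord(95) divides φ(149) = 148.
Divisors of 148: 1, 2, 4, 37, 74, 148.
Repeated squaring: 95^1 ≡ 95, 95^2 ≡ 85, 95^4 ≡ 73, 95^8 ≡ 114, 95^16 ≡ 33, 95^32 ≡ 46, 95^64 ≡ 30, 95^128 ≡ 6 (mod 149).
Test 95^d mod 149 for each divisor d in increasing order:
95^1 ≡ 95
95^2 ≡ 85
95^4 ≡ 73
95^37 = 95^32·95^4·95^1 ≡ 1  ← first divisor giving 1
The order is 37.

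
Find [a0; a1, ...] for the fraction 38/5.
[7; 1, 1, 2]

Euclidean algorithm steps:
38 = 7 × 5 + 3
5 = 1 × 3 + 2
3 = 1 × 2 + 1
2 = 2 × 1 + 0
Continued fraction: [7; 1, 1, 2]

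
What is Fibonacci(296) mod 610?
607

Matrix identity: Q^n = [[F_(n+1), F_n], [F_n, F_(n-1)]] with Q = [[1,1],[1,0]].
n = 296 = 100101000₂. Square-and-multiply, entries mod 610:
Q^1 = [[1,1],[1,0]]
Q^2 = (Q^1)² = [[2,1],[1,1]]
Q^4 = (Q^2)² = [[5,3],[3,2]]
Q^9 = (Q^4)²·Q = [[55,34],[34,21]]
Q^18 = (Q^9)² = [[521,144],[144,377]]
Q^37 = (Q^18)²·Q = [[589,597],[597,602]]
Q^74 = (Q^37)² = [[0,377],[377,233]]
Q^148 = (Q^74)² = [[609,1],[1,608]]
Q^296 = (Q^148)² = [[2,607],[607,5]]
F_296 mod 610 = Q^296[0][1] = 607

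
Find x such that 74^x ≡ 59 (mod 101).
97

Baby-step giant-step with step n = ⌈√101⌉ = 11.
Baby steps 74^j mod 101 (j:value) for j=0..10: 0:1, 1:74, 2:22, 3:12, 4:80, 5:62, 6:43, 7:51, 8:37, 9:11, 10:6.
Giant-step multiplier: 74^(-11) ≡ 74^(100-11) = 74^89 ≡ 48 (mod 101).
Giant steps γ_i = 59·48^i mod 101: γ_0=59, γ_1=4, γ_2=91, γ_3=25, γ_4=89, γ_5=30, γ_6=26, γ_7=36, γ_8=11 (in table at j=9).
x = i·n + j = 8·11 + 9 = 97.
Check: 74^97 ≡ 59 (mod 101).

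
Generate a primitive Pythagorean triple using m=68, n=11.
(4503, 1496, 4745)

Euclid's formula: a = m² - n², b = 2mn, c = m² + n²
m = 68, n = 11
a = 68² - 11² = 4624 - 121 = 4503
b = 2 × 68 × 11 = 1496
c = 68² + 11² = 4624 + 121 = 4745
Verification: 4503² + 1496² = 20277009 + 2238016 = 22515025 = 4745² ✓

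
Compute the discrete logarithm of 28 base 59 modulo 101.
59

Baby-step giant-step with step n = ⌈√101⌉ = 11.
Baby steps 59^j mod 101 (j:value) for j=0..10: 0:1, 1:59, 2:47, 3:46, 4:88, 5:41, 6:96, 7:8, 8:68, 9:73, 10:65.
Giant-step multiplier: 59^(-11) ≡ 59^(100-11) = 59^89 ≡ 67 (mod 101).
Giant steps γ_i = 28·67^i mod 101: γ_0=28, γ_1=58, γ_2=48, γ_3=85, γ_4=39, γ_5=88 (in table at j=4).
x = i·n + j = 5·11 + 4 = 59.
Check: 59^59 ≡ 28 (mod 101).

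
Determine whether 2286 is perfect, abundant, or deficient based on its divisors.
abundant

Proper divisors of 2286: sum = 1 + 2 + 3 + 6 + 9 + 18 + 127 + 254 + 381 + 762 + 1143 = 2706
Since 2706 > 2286, 2286 is abundant.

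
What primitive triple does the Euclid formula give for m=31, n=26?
(285, 1612, 1637)

Euclid's formula: a = m² - n², b = 2mn, c = m² + n²
m = 31, n = 26
a = 31² - 26² = 961 - 676 = 285
b = 2 × 31 × 26 = 1612
c = 31² + 26² = 961 + 676 = 1637
Verification: 285² + 1612² = 81225 + 2598544 = 2679769 = 1637² ✓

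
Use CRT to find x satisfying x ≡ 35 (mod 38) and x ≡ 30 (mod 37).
1251

Using Chinese Remainder Theorem:
M = 38 × 37 = 1406
M1 = 37, M2 = 38
y1 = 37^(-1) mod 38 = 37
y2 = 38^(-1) mod 37 = 1
x = (35×37×37 + 30×38×1) mod 1406 = 1251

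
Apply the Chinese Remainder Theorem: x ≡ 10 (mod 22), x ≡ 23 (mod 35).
758

Using Chinese Remainder Theorem:
M = 22 × 35 = 770
M1 = 35, M2 = 22
y1 = 35^(-1) mod 22 = 17
y2 = 22^(-1) mod 35 = 8
x = (10×35×17 + 23×22×8) mod 770 = 758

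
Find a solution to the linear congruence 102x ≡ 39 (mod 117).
x ≡ 13 (mod 39)

gcd(102, 117) = 3, which divides 39, so solutions exist.
Divide through by 3: 34x ≡ 13 (mod 39).
Find 34^(-1) mod 39 by the extended Euclidean algorithm:
39 = 1 × 34 + 5  ⟹  5 = (1)·39 + (-1)·34
34 = 6 × 5 + 4  ⟹  4 = (-6)·39 + (7)·34
5 = 1 × 4 + 1  ⟹  1 = (7)·39 + (-8)·34
So (-8)·34 ≡ 1 (mod 39), i.e. 34^(-1) ≡ -8 ≡ 31 (mod 39).
x ≡ 31 × 13 = 403 ≡ 13 (mod 39).
Check: 102 × 13 = 1326 ≡ 39 (mod 117).
x ≡ 13 (mod 39), giving 3 solutions mod 117.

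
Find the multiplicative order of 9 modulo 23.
11

23 is prime, so ord(9) divides φ(23) = 22.
Divisors of 22: 1, 2, 11, 22.
Repeated squaring: 9^1 ≡ 9, 9^2 ≡ 12, 9^4 ≡ 6, 9^8 ≡ 13, 9^16 ≡ 8 (mod 23).
Test 9^d mod 23 for each divisor d in increasing order:
9^1 ≡ 9
9^2 ≡ 12
9^11 = 9^8·9^2·9^1 ≡ 1  ← first divisor giving 1
The order is 11.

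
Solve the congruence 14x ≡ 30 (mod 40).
x ≡ 5 (mod 20)

gcd(14, 40) = 2, which divides 30, so solutions exist.
Divide through by 2: 7x ≡ 15 (mod 20).
Find 7^(-1) mod 20 by the extended Euclidean algorithm:
20 = 2 × 7 + 6  ⟹  6 = (1)·20 + (-2)·7
7 = 1 × 6 + 1  ⟹  1 = (-1)·20 + (3)·7
So (3)·7 ≡ 1 (mod 20), i.e. 7^(-1) ≡ 3 (mod 20).
x ≡ 3 × 15 = 45 ≡ 5 (mod 20).
Check: 14 × 5 = 70 ≡ 30 (mod 40).
x ≡ 5 (mod 20), giving 2 solutions mod 40.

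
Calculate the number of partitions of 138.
12292341831

p(n) counts ways to write n as a sum of positive integers (order ignored).
Euler's pentagonal recurrence: p(k) = p(k-1) + p(k-2) - p(k-5) - p(k-7) + p(k-12) + p(k-15) - ... (offsets j(3j∓1)/2, signs ++--, p(0)=1, p(<0)=0).
DP table for k = 0..137: p(0)=1, p(1)=1, p(2)=2, p(3)=3, p(4)=5, p(5)=7, p(6)=11, p(7)=15, p(8)=22, p(9)=30, p(10)=42, p(11)=56, p(12)=77, p(13)=101, p(14)=135, p(15)=176, p(16)=231, p(17)=297, p(18)=385, p(19)=490, p(20)=627, p(21)=792, p(22)=1002, p(23)=1255, p(24)=1575, p(25)=1958, p(26)=2436, p(27)=3010, p(28)=3718, p(29)=4565, p(30)=5604, p(31)=6842, p(32)=8349, p(33)=10143, p(34)=12310, p(35)=14883, p(36)=17977, p(37)=21637, p(38)=26015, p(39)=31185, p(40)=37338, p(41)=44583, p(42)=53174, p(43)=63261, p(44)=75175, p(45)=89134, p(46)=105558, p(47)=124754, p(48)=147273, p(49)=173525, p(50)=204226, p(51)=239943, p(52)=281589, p(53)=329931, p(54)=386155, p(55)=451276, p(56)=526823, p(57)=614154, p(58)=715220, p(59)=831820, p(60)=966467, p(61)=1121505, p(62)=1300156, p(63)=1505499, p(64)=1741630, p(65)=2012558, p(66)=2323520, p(67)=2679689, p(68)=3087735, p(69)=3554345, p(70)=4087968, p(71)=4697205, p(72)=5392783, p(73)=6185689, p(74)=7089500, p(75)=8118264, p(76)=9289091, p(77)=10619863, p(78)=12132164, p(79)=13848650, p(80)=15796476, p(81)=18004327, p(82)=20506255, p(83)=23338469, p(84)=26543660, p(85)=30167357, p(86)=34262962, p(87)=38887673, p(88)=44108109, p(89)=49995925, p(90)=56634173, p(91)=64112359, p(92)=72533807, p(93)=82010177, p(94)=92669720, p(95)=104651419, p(96)=118114304, p(97)=133230930, p(98)=150198136, p(99)=169229875, p(100)=190569292, p(101)=214481126, p(102)=241265379, p(103)=271248950, p(104)=304801365, p(105)=342325709, p(106)=384276336, p(107)=431149389, p(108)=483502844, p(109)=541946240, p(110)=607163746, p(111)=679903203, p(112)=761002156, p(113)=851376628, p(114)=952050665, p(115)=1064144451, p(116)=1188908248, p(117)=1327710076, p(118)=1482074143, p(119)=1653668665, p(120)=1844349560, p(121)=2056148051, p(122)=2291320912, p(123)=2552338241, p(124)=2841940500, p(125)=3163127352, p(126)=3519222692, p(127)=3913864295, p(128)=4351078600, p(129)=4835271870, p(130)=5371315400, p(131)=5964539504, p(132)=6620830889, p(133)=7346629512, p(134)=8149040695, p(135)=9035836076, p(136)=10015581680, p(137)=11097645016.
Final step: p(138) = p(137) + p(136) - p(133) - p(131) + p(126) + p(123) - p(116) - p(112) + p(103) + p(98) - p(87) - p(81) + p(68) + p(61) - p(46) - p(38) + p(21) + p(12)
= 11097645016 + 10015581680 - 7346629512 - 5964539504 + 3519222692 + 2552338241 - 1188908248 - 761002156 + 271248950 + 150198136 - 38887673 - 18004327 + 3087735 + 1121505 - 105558 - 26015 + 792 + 77
= 12292341831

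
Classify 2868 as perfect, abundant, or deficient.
abundant

Proper divisors of 2868: sum = 1 + 2 + 3 + 4 + 6 + 12 + 239 + 478 + 717 + 956 + 1434 = 3852
Since 3852 > 2868, 2868 is abundant.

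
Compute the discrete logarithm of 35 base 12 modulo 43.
24

Baby-step giant-step with step n = ⌈√43⌉ = 7.
Baby steps 12^j mod 43 (j:value) for j=0..6: 0:1, 1:12, 2:15, 3:8, 4:10, 5:34, 6:21.
Giant-step multiplier: 12^(-7) ≡ 12^(42-7) = 12^35 ≡ 7 (mod 43).
Giant steps γ_i = 35·7^i mod 43: γ_0=35, γ_1=30, γ_2=38, γ_3=8 (in table at j=3).
x = i·n + j = 3·7 + 3 = 24.
Check: 12^24 ≡ 35 (mod 43).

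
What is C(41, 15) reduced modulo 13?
3

Using Lucas' theorem:
Write n=41 and k=15 in base 13:
n in base 13: [3, 2]
k in base 13: [1, 2]
C(41,15) mod 13 = ∏ C(n_i, k_i) mod 13
Digit binomials (mod 13): C(3,1) = 3; C(2,2) = 1
Product: 3 × 1 = 3 ≡ 3 (mod 13)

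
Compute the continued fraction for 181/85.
[2; 7, 1, 2, 1, 2]

Euclidean algorithm steps:
181 = 2 × 85 + 11
85 = 7 × 11 + 8
11 = 1 × 8 + 3
8 = 2 × 3 + 2
3 = 1 × 2 + 1
2 = 2 × 1 + 0
Continued fraction: [2; 7, 1, 2, 1, 2]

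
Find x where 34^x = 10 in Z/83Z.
12

Baby-step giant-step with step n = ⌈√83⌉ = 10.
Baby steps 34^j mod 83 (j:value) for j=0..9: 0:1, 1:34, 2:77, 3:45, 4:36, 5:62, 6:33, 7:43, 8:51, 9:74.
Giant-step multiplier: 34^(-10) ≡ 34^(82-10) = 34^72 ≡ 16 (mod 83).
Giant steps γ_i = 10·16^i mod 83: γ_0=10, γ_1=77 (in table at j=2).
x = i·n + j = 1·10 + 2 = 12.
Check: 34^12 ≡ 10 (mod 83).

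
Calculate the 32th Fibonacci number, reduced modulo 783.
3

Matrix identity: Q^n = [[F_(n+1), F_n], [F_n, F_(n-1)]] with Q = [[1,1],[1,0]].
n = 32 = 100000₂. Square-and-multiply, entries mod 783:
Q^1 = [[1,1],[1,0]]
Q^2 = (Q^1)² = [[2,1],[1,1]]
Q^4 = (Q^2)² = [[5,3],[3,2]]
Q^8 = (Q^4)² = [[34,21],[21,13]]
Q^16 = (Q^8)² = [[31,204],[204,610]]
Q^32 = (Q^16)² = [[295,3],[3,292]]
F_32 mod 783 = Q^32[0][1] = 3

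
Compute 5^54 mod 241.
235

Repeated squaring. Binary of 54 = 110110.
5^1 ≡ 5 (mod 241); 5^2 ≡ 25 (mod 241); 5^4 ≡ 143 (mod 241); 5^8 ≡ 205 (mod 241); 5^16 ≡ 91 (mod 241); 5^32 ≡ 87 (mod 241)
5^54 = 5^2 × 5^4 × 5^16 × 5^32 ≡ 235 (mod 241)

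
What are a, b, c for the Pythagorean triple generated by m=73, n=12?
(5185, 1752, 5473)

Euclid's formula: a = m² - n², b = 2mn, c = m² + n²
m = 73, n = 12
a = 73² - 12² = 5329 - 144 = 5185
b = 2 × 73 × 12 = 1752
c = 73² + 12² = 5329 + 144 = 5473
Verification: 5185² + 1752² = 26884225 + 3069504 = 29953729 = 5473² ✓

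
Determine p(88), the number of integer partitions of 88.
44108109

p(n) counts ways to write n as a sum of positive integers (order ignored).
Euler's pentagonal recurrence: p(k) = p(k-1) + p(k-2) - p(k-5) - p(k-7) + p(k-12) + p(k-15) - ... (offsets j(3j∓1)/2, signs ++--, p(0)=1, p(<0)=0).
DP table for k = 0..87: p(0)=1, p(1)=1, p(2)=2, p(3)=3, p(4)=5, p(5)=7, p(6)=11, p(7)=15, p(8)=22, p(9)=30, p(10)=42, p(11)=56, p(12)=77, p(13)=101, p(14)=135, p(15)=176, p(16)=231, p(17)=297, p(18)=385, p(19)=490, p(20)=627, p(21)=792, p(22)=1002, p(23)=1255, p(24)=1575, p(25)=1958, p(26)=2436, p(27)=3010, p(28)=3718, p(29)=4565, p(30)=5604, p(31)=6842, p(32)=8349, p(33)=10143, p(34)=12310, p(35)=14883, p(36)=17977, p(37)=21637, p(38)=26015, p(39)=31185, p(40)=37338, p(41)=44583, p(42)=53174, p(43)=63261, p(44)=75175, p(45)=89134, p(46)=105558, p(47)=124754, p(48)=147273, p(49)=173525, p(50)=204226, p(51)=239943, p(52)=281589, p(53)=329931, p(54)=386155, p(55)=451276, p(56)=526823, p(57)=614154, p(58)=715220, p(59)=831820, p(60)=966467, p(61)=1121505, p(62)=1300156, p(63)=1505499, p(64)=1741630, p(65)=2012558, p(66)=2323520, p(67)=2679689, p(68)=3087735, p(69)=3554345, p(70)=4087968, p(71)=4697205, p(72)=5392783, p(73)=6185689, p(74)=7089500, p(75)=8118264, p(76)=9289091, p(77)=10619863, p(78)=12132164, p(79)=13848650, p(80)=15796476, p(81)=18004327, p(82)=20506255, p(83)=23338469, p(84)=26543660, p(85)=30167357, p(86)=34262962, p(87)=38887673.
Final step: p(88) = p(87) + p(86) - p(83) - p(81) + p(76) + p(73) - p(66) - p(62) + p(53) + p(48) - p(37) - p(31) + p(18) + p(11)
= 38887673 + 34262962 - 23338469 - 18004327 + 9289091 + 6185689 - 2323520 - 1300156 + 329931 + 147273 - 21637 - 6842 + 385 + 56
= 44108109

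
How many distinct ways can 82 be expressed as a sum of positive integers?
20506255

p(n) counts ways to write n as a sum of positive integers (order ignored).
Euler's pentagonal recurrence: p(k) = p(k-1) + p(k-2) - p(k-5) - p(k-7) + p(k-12) + p(k-15) - ... (offsets j(3j∓1)/2, signs ++--, p(0)=1, p(<0)=0).
DP table for k = 0..81: p(0)=1, p(1)=1, p(2)=2, p(3)=3, p(4)=5, p(5)=7, p(6)=11, p(7)=15, p(8)=22, p(9)=30, p(10)=42, p(11)=56, p(12)=77, p(13)=101, p(14)=135, p(15)=176, p(16)=231, p(17)=297, p(18)=385, p(19)=490, p(20)=627, p(21)=792, p(22)=1002, p(23)=1255, p(24)=1575, p(25)=1958, p(26)=2436, p(27)=3010, p(28)=3718, p(29)=4565, p(30)=5604, p(31)=6842, p(32)=8349, p(33)=10143, p(34)=12310, p(35)=14883, p(36)=17977, p(37)=21637, p(38)=26015, p(39)=31185, p(40)=37338, p(41)=44583, p(42)=53174, p(43)=63261, p(44)=75175, p(45)=89134, p(46)=105558, p(47)=124754, p(48)=147273, p(49)=173525, p(50)=204226, p(51)=239943, p(52)=281589, p(53)=329931, p(54)=386155, p(55)=451276, p(56)=526823, p(57)=614154, p(58)=715220, p(59)=831820, p(60)=966467, p(61)=1121505, p(62)=1300156, p(63)=1505499, p(64)=1741630, p(65)=2012558, p(66)=2323520, p(67)=2679689, p(68)=3087735, p(69)=3554345, p(70)=4087968, p(71)=4697205, p(72)=5392783, p(73)=6185689, p(74)=7089500, p(75)=8118264, p(76)=9289091, p(77)=10619863, p(78)=12132164, p(79)=13848650, p(80)=15796476, p(81)=18004327.
Final step: p(82) = p(81) + p(80) - p(77) - p(75) + p(70) + p(67) - p(60) - p(56) + p(47) + p(42) - p(31) - p(25) + p(12) + p(5)
= 18004327 + 15796476 - 10619863 - 8118264 + 4087968 + 2679689 - 966467 - 526823 + 124754 + 53174 - 6842 - 1958 + 77 + 7
= 20506255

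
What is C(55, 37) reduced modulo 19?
0

Using Lucas' theorem:
Write n=55 and k=37 in base 19:
n in base 19: [2, 17]
k in base 19: [1, 18]
C(55,37) mod 19 = ∏ C(n_i, k_i) mod 19
Digit binomials (mod 19): C(2,1) = 2; C(17,18) = 0 (k_i > n_i)
Product: 2 × 0 = 0 ≡ 0 (mod 19)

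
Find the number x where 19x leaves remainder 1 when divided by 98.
31

gcd(19, 98) = 1, so the inverse exists.
Extended Euclidean algorithm on (98, 19):
98 = 5 × 19 + 3  ⟹  3 = (1)·98 + (-5)·19
19 = 6 × 3 + 1  ⟹  1 = (-6)·98 + (31)·19
So (31)·19 ≡ 1 (mod 98), i.e. 19^(-1) ≡ 31 (mod 98).
Check: 19 × 31 = 589 ≡ 1 (mod 98)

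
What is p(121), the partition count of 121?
2056148051

p(n) counts ways to write n as a sum of positive integers (order ignored).
Euler's pentagonal recurrence: p(k) = p(k-1) + p(k-2) - p(k-5) - p(k-7) + p(k-12) + p(k-15) - ... (offsets j(3j∓1)/2, signs ++--, p(0)=1, p(<0)=0).
DP table for k = 0..120: p(0)=1, p(1)=1, p(2)=2, p(3)=3, p(4)=5, p(5)=7, p(6)=11, p(7)=15, p(8)=22, p(9)=30, p(10)=42, p(11)=56, p(12)=77, p(13)=101, p(14)=135, p(15)=176, p(16)=231, p(17)=297, p(18)=385, p(19)=490, p(20)=627, p(21)=792, p(22)=1002, p(23)=1255, p(24)=1575, p(25)=1958, p(26)=2436, p(27)=3010, p(28)=3718, p(29)=4565, p(30)=5604, p(31)=6842, p(32)=8349, p(33)=10143, p(34)=12310, p(35)=14883, p(36)=17977, p(37)=21637, p(38)=26015, p(39)=31185, p(40)=37338, p(41)=44583, p(42)=53174, p(43)=63261, p(44)=75175, p(45)=89134, p(46)=105558, p(47)=124754, p(48)=147273, p(49)=173525, p(50)=204226, p(51)=239943, p(52)=281589, p(53)=329931, p(54)=386155, p(55)=451276, p(56)=526823, p(57)=614154, p(58)=715220, p(59)=831820, p(60)=966467, p(61)=1121505, p(62)=1300156, p(63)=1505499, p(64)=1741630, p(65)=2012558, p(66)=2323520, p(67)=2679689, p(68)=3087735, p(69)=3554345, p(70)=4087968, p(71)=4697205, p(72)=5392783, p(73)=6185689, p(74)=7089500, p(75)=8118264, p(76)=9289091, p(77)=10619863, p(78)=12132164, p(79)=13848650, p(80)=15796476, p(81)=18004327, p(82)=20506255, p(83)=23338469, p(84)=26543660, p(85)=30167357, p(86)=34262962, p(87)=38887673, p(88)=44108109, p(89)=49995925, p(90)=56634173, p(91)=64112359, p(92)=72533807, p(93)=82010177, p(94)=92669720, p(95)=104651419, p(96)=118114304, p(97)=133230930, p(98)=150198136, p(99)=169229875, p(100)=190569292, p(101)=214481126, p(102)=241265379, p(103)=271248950, p(104)=304801365, p(105)=342325709, p(106)=384276336, p(107)=431149389, p(108)=483502844, p(109)=541946240, p(110)=607163746, p(111)=679903203, p(112)=761002156, p(113)=851376628, p(114)=952050665, p(115)=1064144451, p(116)=1188908248, p(117)=1327710076, p(118)=1482074143, p(119)=1653668665, p(120)=1844349560.
Final step: p(121) = p(120) + p(119) - p(116) - p(114) + p(109) + p(106) - p(99) - p(95) + p(86) + p(81) - p(70) - p(64) + p(51) + p(44) - p(29) - p(21) + p(4)
= 1844349560 + 1653668665 - 1188908248 - 952050665 + 541946240 + 384276336 - 169229875 - 104651419 + 34262962 + 18004327 - 4087968 - 1741630 + 239943 + 75175 - 4565 - 792 + 5
= 2056148051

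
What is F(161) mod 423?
283

Matrix identity: Q^n = [[F_(n+1), F_n], [F_n, F_(n-1)]] with Q = [[1,1],[1,0]].
n = 161 = 10100001₂. Square-and-multiply, entries mod 423:
Q^1 = [[1,1],[1,0]]
Q^2 = (Q^1)² = [[2,1],[1,1]]
Q^5 = (Q^2)²·Q = [[8,5],[5,3]]
Q^10 = (Q^5)² = [[89,55],[55,34]]
Q^20 = (Q^10)² = [[371,420],[420,374]]
Q^40 = (Q^20)² = [[175,303],[303,295]]
Q^80 = (Q^40)² = [[187,282],[282,328]]
Q^161 = (Q^80)²·Q = [[1,283],[283,141]]
F_161 mod 423 = Q^161[0][1] = 283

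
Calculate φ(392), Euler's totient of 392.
168

392 = 2^3 × 7^2
φ(n) = n × ∏(1 - 1/p) for each prime p dividing n
φ(392) = 392 × (1 - 1/2) × (1 - 1/7) = 168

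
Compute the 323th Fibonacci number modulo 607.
55

Matrix identity: Q^n = [[F_(n+1), F_n], [F_n, F_(n-1)]] with Q = [[1,1],[1,0]].
n = 323 = 101000011₂. Square-and-multiply, entries mod 607:
Q^1 = [[1,1],[1,0]]
Q^2 = (Q^1)² = [[2,1],[1,1]]
Q^5 = (Q^2)²·Q = [[8,5],[5,3]]
Q^10 = (Q^5)² = [[89,55],[55,34]]
Q^20 = (Q^10)² = [[20,88],[88,539]]
Q^40 = (Q^20)² = [[253,25],[25,228]]
Q^80 = (Q^40)² = [[292,492],[492,407]]
Q^161 = (Q^80)²·Q = [[501,155],[155,346]]
Q^323 = (Q^161)²·Q = [[228,55],[55,173]]
F_323 mod 607 = Q^323[0][1] = 55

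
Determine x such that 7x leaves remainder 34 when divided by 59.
x ≡ 47 (mod 59)

gcd(7, 59) = 1, which divides 34, so solutions exist.
Find 7^(-1) mod 59 by the extended Euclidean algorithm:
59 = 8 × 7 + 3  ⟹  3 = (1)·59 + (-8)·7
7 = 2 × 3 + 1  ⟹  1 = (-2)·59 + (17)·7
So (17)·7 ≡ 1 (mod 59), i.e. 7^(-1) ≡ 17 (mod 59).
x ≡ 17 × 34 = 578 ≡ 47 (mod 59).
Check: 7 × 47 = 329 ≡ 34 (mod 59).
Unique solution: x ≡ 47 (mod 59)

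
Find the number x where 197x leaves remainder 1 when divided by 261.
53

gcd(197, 261) = 1, so the inverse exists.
Extended Euclidean algorithm on (261, 197):
261 = 1 × 197 + 64  ⟹  64 = (1)·261 + (-1)·197
197 = 3 × 64 + 5  ⟹  5 = (-3)·261 + (4)·197
64 = 12 × 5 + 4  ⟹  4 = (37)·261 + (-49)·197
5 = 1 × 4 + 1  ⟹  1 = (-40)·261 + (53)·197
So (53)·197 ≡ 1 (mod 261), i.e. 197^(-1) ≡ 53 (mod 261).
Check: 197 × 53 = 10441 ≡ 1 (mod 261)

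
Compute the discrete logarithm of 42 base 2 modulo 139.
92

Baby-step giant-step with step n = ⌈√139⌉ = 12.
Baby steps 2^j mod 139 (j:value) for j=0..11: 0:1, 1:2, 2:4, 3:8, 4:16, 5:32, 6:64, 7:128, 8:117, 9:95, 10:51, 11:102.
Giant-step multiplier: 2^(-12) ≡ 2^(138-12) = 2^126 ≡ 77 (mod 139).
Giant steps γ_i = 42·77^i mod 139: γ_0=42, γ_1=37, γ_2=69, γ_3=31, γ_4=24, γ_5=41, γ_6=99, γ_7=117 (in table at j=8).
x = i·n + j = 7·12 + 8 = 92.
Check: 2^92 ≡ 42 (mod 139).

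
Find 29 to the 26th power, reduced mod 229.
99

Repeated squaring. Binary of 26 = 11010.
29^1 ≡ 29 (mod 229); 29^2 ≡ 154 (mod 229); 29^4 ≡ 129 (mod 229); 29^8 ≡ 153 (mod 229); 29^16 ≡ 51 (mod 229)
29^26 = 29^2 × 29^8 × 29^16 ≡ 99 (mod 229)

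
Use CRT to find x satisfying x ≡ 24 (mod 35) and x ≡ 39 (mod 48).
759

Using Chinese Remainder Theorem:
M = 35 × 48 = 1680
M1 = 48, M2 = 35
y1 = 48^(-1) mod 35 = 27
y2 = 35^(-1) mod 48 = 11
x = (24×48×27 + 39×35×11) mod 1680 = 759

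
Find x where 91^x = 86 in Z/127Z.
67

Baby-step giant-step with step n = ⌈√127⌉ = 12.
Baby steps 91^j mod 127 (j:value) for j=0..11: 0:1, 1:91, 2:26, 3:80, 4:41, 5:48, 6:50, 7:105, 8:30, 9:63, 10:18, 11:114.
Giant-step multiplier: 91^(-12) ≡ 91^(126-12) = 91^114 ≡ 73 (mod 127).
Giant steps γ_i = 86·73^i mod 127: γ_0=86, γ_1=55, γ_2=78, γ_3=106, γ_4=118, γ_5=105 (in table at j=7).
x = i·n + j = 5·12 + 7 = 67.
Check: 91^67 ≡ 86 (mod 127).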